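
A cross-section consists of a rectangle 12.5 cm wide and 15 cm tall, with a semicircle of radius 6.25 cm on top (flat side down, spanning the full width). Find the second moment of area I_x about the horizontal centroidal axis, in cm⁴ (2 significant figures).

I_x ≈ 8400 cm⁴

Break the section into simple shapes (no overlaps), measuring from the bottom-left corner of the bounding box.
Rectangular body: 12.5 × 15, A = 187.5 cm², y = 7.5 cm, Ī = 3 516 cm⁴.
Semicircular cap: semicircle r = 6.25, A = 61.36 cm², y = 17.65 cm, Ī = 167.5 cm⁴.
Centroid: ȳ = ΣA·y / ΣA = 10 cm.
Transfer each piece to the horizontal centroidal axis using Ī + A·d² with d = y − 10:
  rectangular body: d = -2.503 cm → contributes +4 691 cm⁴
  semicircular cap: d = 7.649 cm → contributes +3 758 cm⁴
Total I = 8 448 cm⁴.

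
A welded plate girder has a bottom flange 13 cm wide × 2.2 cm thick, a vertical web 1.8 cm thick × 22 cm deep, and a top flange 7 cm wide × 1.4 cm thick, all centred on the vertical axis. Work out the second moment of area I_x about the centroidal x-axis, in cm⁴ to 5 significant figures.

Treat the section as a set of non-overlapping primitives; coordinates are from the bounding-box lower-left.
Bottom plate: 13 × 2.2, A = 28.6 cm², y = 1.1 cm, Ī = 11.53533 cm⁴.
Web plate: 1.8 × 22, A = 39.6 cm², y = 13.2 cm, Ī = 1597.2 cm⁴.
Top plate: 7 × 1.4, A = 9.8 cm², y = 24.9 cm, Ī = 1.600667 cm⁴.
Centroid: ȳ = ΣA·y / ΣA = 10.23333 cm.
Transfer each piece to the centroidal x-axis using Ī + A·d² with d = y − 10.23333:
  bottom plate: d = -9.133333 cm → contributes +2397.284 cm⁴
  web plate: d = 2.966667 cm → contributes +1945.724 cm⁴
  top plate: d = 14.66667 cm → contributes +2109.69 cm⁴
Total I = 6452.697 cm⁴.

I_x ≈ 6452.7 cm⁴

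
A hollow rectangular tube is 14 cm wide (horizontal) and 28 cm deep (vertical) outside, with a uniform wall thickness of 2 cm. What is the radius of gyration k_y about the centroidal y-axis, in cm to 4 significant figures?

k_y ≈ 5.382 cm

Treat the section as a set of non-overlapping primitives; coordinates are from the bounding-box lower-left.
Outer rectangle: 14 × 28, A = 392 cm², x = 7 cm, Ī = 6402.67 cm⁴.
Inner void (subtracted): 10 × 24, A = 240 cm², x = 7 cm, Ī = 2 000 cm⁴.
By symmetry the centroid is at mid-width, x̄ = 7 cm.
All pieces are centred on the centroidal y-axis, so I = ΣĪ (holes subtracted) = 4402.67 cm⁴.
Radius of gyration: k = √(I/A) = √(4402.67 / 152) = 5.38191 cm.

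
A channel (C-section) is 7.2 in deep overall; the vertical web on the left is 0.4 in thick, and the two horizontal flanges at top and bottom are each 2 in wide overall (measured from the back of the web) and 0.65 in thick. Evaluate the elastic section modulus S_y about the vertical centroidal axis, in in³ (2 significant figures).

S_y ≈ 1.2 in³

Treat the section as a set of non-overlapping primitives; coordinates are from the bounding-box lower-left.
Web: 0.4 × 7.2, A = 2.88 in², x = 0.2 in, Ī = 0.0384 in⁴.
Top flange (beyond web): 1.6 × 0.65, A = 1.04 in², x = 1.2 in, Ī = 0.2219 in⁴.
Bottom flange (beyond web): 1.6 × 0.65, A = 1.04 in², x = 1.2 in, Ī = 0.2219 in⁴.
Centroid: x̄ = ΣA·x / ΣA = 0.6194 in.
Transfer each piece to the vertical centroidal axis using Ī + A·d² with d = x − 0.6194:
  web: d = -0.4194 in → contributes +0.5449 in⁴
  top flange (beyond web): d = 0.5806 in → contributes +0.5725 in⁴
  bottom flange (beyond web): d = 0.5806 in → contributes +0.5725 in⁴
Total I = 1.69 in⁴.
Extreme fibre distance c = 1.381 in; S = I/c = 1.224 in³.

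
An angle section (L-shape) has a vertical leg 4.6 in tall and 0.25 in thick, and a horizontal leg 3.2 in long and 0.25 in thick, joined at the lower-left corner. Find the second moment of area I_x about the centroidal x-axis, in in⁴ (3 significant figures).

I_x ≈ 4.16 in⁴

Decompose the section into non-overlapping parts with the origin at the bottom-left of its bounding rectangle.
Vertical leg: 0.25 × 4.6, A = 1.15 in², y = 2.3 in, Ī = 2.0278 in⁴.
Horizontal leg (remainder): 2.95 × 0.25, A = 0.7375 in², y = 0.125 in, Ī = 0.0038411 in⁴.
Centroid: ȳ = ΣA·y / ΣA = 1.4502 in.
Transfer each piece to the centroidal x-axis using Ī + A·d² with d = y − 1.4502:
  vertical leg: d = 0.84983 in → contributes +2.8584 in⁴
  horizontal leg (remainder): d = -1.3252 in → contributes +1.2989 in⁴
Total I = 4.1573 in⁴.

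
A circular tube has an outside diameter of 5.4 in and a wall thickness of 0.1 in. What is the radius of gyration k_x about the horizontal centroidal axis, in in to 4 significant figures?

Split into non-overlapping primitives; take the origin at the lower-left of the bounding box.
Outer circle: ⌀5.4, A = 22.9022 in², y = 2.7 in, Ī = 41.7393 in⁴.
Bore (subtracted): ⌀5.2, A = 21.2372 in², y = 2.7 in, Ī = 35.8908 in⁴.
By symmetry the centroid is at mid-height, ȳ = 2.7 in.
All pieces are centred on the horizontal centroidal axis, so I = ΣĪ (holes subtracted) = 5.84847 in⁴.
Radius of gyration: k = √(I/A) = √(5.84847 / 1.66504) = 1.87417 in.

k_x ≈ 1.874 in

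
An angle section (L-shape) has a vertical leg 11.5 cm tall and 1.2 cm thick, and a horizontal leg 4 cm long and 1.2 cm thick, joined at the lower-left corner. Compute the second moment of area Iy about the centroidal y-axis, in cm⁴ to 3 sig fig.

Iy ≈ 14.7 cm⁴

Break the section into simple shapes (no overlaps), measuring from the bottom-left corner of the bounding box.
Vertical leg: 1.2 × 11.5, A = 13.8 cm², x = 0.6 cm, Ī = 1.656 cm⁴.
Horizontal leg (remainder): 2.8 × 1.2, A = 3.36 cm², x = 2.6 cm, Ī = 2.1952 cm⁴.
Centroid: x̄ = ΣA·x / ΣA = 0.99161 cm.
Transfer each piece to the centroidal y-axis using Ī + A·d² with d = x − 0.99161:
  vertical leg: d = -0.39161 cm → contributes +3.7723 cm⁴
  horizontal leg (remainder): d = 1.6084 cm → contributes +10.887 cm⁴
Total I = 14.66 cm⁴.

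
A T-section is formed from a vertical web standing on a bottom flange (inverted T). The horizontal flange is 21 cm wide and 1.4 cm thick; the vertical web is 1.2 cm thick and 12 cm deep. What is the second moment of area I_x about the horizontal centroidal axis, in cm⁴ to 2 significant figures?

Split into non-overlapping primitives; take the origin at the lower-left of the bounding box.
Flange: 21 × 1.4, A = 29.4 cm², y = 0.7 cm, Ī = 4.802 cm⁴.
Web: 1.2 × 12, A = 14.4 cm², y = 7.4 cm, Ī = 172.8 cm⁴.
Centroid: ȳ = ΣA·y / ΣA = 2.903 cm.
Transfer each piece to the horizontal centroidal axis using Ī + A·d² with d = y − 2.903:
  flange: d = -2.203 cm → contributes +147.5 cm⁴
  web: d = 4.497 cm → contributes +464 cm⁴
Total I = 611.5 cm⁴.

I_x ≈ 610 cm⁴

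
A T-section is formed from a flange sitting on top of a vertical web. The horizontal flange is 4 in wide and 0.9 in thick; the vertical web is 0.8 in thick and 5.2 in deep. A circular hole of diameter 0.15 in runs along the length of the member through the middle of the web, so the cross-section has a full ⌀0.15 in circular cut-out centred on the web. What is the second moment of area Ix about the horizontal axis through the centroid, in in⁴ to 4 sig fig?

Break the section into simple shapes (no overlaps), measuring from the bottom-left corner of the bounding box.
Flange: 4 × 0.9, A = 3.6 in², y = 5.65 in, Ī = 0.243 in⁴.
Web: 0.8 × 5.2, A = 4.16 in², y = 2.6 in, Ī = 9.37387 in⁴.
Hole (subtracted): ⌀0.15, A = 0.0176715 in², y = 2.6 in, Ī = 0.0000248505 in⁴.
Centroid: ȳ = ΣA·y / ΣA = 4.01818 in.
Transfer each piece to the horizontal axis through the centroid using Ī + A·d² with d = y − 4.01818:
  flange: d = 1.63182 in → contributes +9.82923 in⁴
  web: d = -1.41818 in → contributes +17.7406 in⁴
  hole: d = -1.41818 in → contributes −0.0355662 in⁴
Total I = 27.5342 in⁴.

Ix ≈ 27.53 in⁴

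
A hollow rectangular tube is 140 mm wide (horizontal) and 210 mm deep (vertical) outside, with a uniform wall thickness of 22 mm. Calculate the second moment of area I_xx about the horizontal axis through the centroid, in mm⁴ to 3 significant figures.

I_xx ≈ 7.15 × 10⁷ mm⁴

Decompose the section into non-overlapping parts with the origin at the bottom-left of its bounding rectangle.
Outer rectangle: 140 × 210, A = 29 400 mm², y = 105 mm, Ī = 108 045 000 mm⁴.
Inner void (subtracted): 96 × 166, A = 15 936 mm², y = 105 mm, Ī = 36 594 368 mm⁴.
By symmetry the centroid is at mid-height, ȳ = 105 mm.
All pieces are centred on the horizontal axis through the centroid, so I = ΣĪ (holes subtracted) = 71 450 632 mm⁴.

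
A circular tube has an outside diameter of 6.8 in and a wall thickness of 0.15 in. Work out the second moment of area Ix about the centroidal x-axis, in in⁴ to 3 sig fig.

Ix ≈ 17.3 in⁴

Split into non-overlapping primitives; take the origin at the lower-left of the bounding box.
Outer circle: ⌀6.8, A = 36.317 in², y = 3.4 in, Ī = 104.96 in⁴.
Bore (subtracted): ⌀6.5, A = 33.183 in², y = 3.4 in, Ī = 87.624 in⁴.
By symmetry the centroid is at mid-height, ȳ = 3.4 in.
All pieces are centred on the centroidal x-axis, so I = ΣĪ (holes subtracted) = 17.332 in⁴.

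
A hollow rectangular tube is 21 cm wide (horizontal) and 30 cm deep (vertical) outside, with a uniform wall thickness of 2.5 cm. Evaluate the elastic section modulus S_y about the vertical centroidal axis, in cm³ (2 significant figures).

S_y ≈ 1400 cm³

Decompose the section into non-overlapping parts with the origin at the bottom-left of its bounding rectangle.
Outer rectangle: 21 × 30, A = 630 cm², x = 10.5 cm, Ī = 23 153 cm⁴.
Inner void (subtracted): 16 × 25, A = 400 cm², x = 10.5 cm, Ī = 8 533 cm⁴.
By symmetry the centroid is at mid-width, x̄ = 10.5 cm.
All pieces are centred on the vertical centroidal axis, so I = ΣĪ (holes subtracted) = 14 619 cm⁴.
Extreme fibre distance c = 10.5 cm; S = I/c = 1 392 cm³.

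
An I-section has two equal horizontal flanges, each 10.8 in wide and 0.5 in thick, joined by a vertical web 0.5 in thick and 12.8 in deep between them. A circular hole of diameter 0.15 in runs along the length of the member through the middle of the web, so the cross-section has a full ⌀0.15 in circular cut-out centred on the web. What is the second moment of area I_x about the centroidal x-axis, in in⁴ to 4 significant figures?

I_x ≈ 565.2 in⁴

Split into non-overlapping primitives; take the origin at the lower-left of the bounding box.
Bottom flange: 10.8 × 0.5, A = 5.4 in², y = 0.25 in, Ī = 0.1125 in⁴.
Web: 0.5 × 12.8, A = 6.4 in², y = 6.9 in, Ī = 87.3813 in⁴.
Top flange: 10.8 × 0.5, A = 5.4 in², y = 13.55 in, Ī = 0.1125 in⁴.
Hole (subtracted): ⌀0.15, A = 0.0176715 in², y = 6.9 in, Ī = 0.0000248505 in⁴.
By symmetry the centroid is at mid-height, ȳ = 6.9 in.
Transfer each piece to the centroidal x-axis using Ī + A·d² with d = y − 6.9:
  bottom flange: d = -6.65 in → contributes +238.914 in⁴
  web: d = 0 in → contributes +87.3813 in⁴
  top flange: d = 6.65 in → contributes +238.914 in⁴
  hole: d = 0 in → contributes −0.0000248505 in⁴
Total I = 565.209 in⁴.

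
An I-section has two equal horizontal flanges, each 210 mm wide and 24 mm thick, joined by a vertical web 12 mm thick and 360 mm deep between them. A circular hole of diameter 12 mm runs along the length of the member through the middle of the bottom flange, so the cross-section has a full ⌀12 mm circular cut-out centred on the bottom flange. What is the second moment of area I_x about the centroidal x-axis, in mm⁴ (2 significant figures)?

I_x ≈ 4.1 × 10⁸ mm⁴

Break the section into simple shapes (no overlaps), measuring from the bottom-left corner of the bounding box.
Bottom flange: 210 × 24, A = 5 040 mm², y = 12 mm, Ī = 241 920 mm⁴.
Web: 12 × 360, A = 4 320 mm², y = 204 mm, Ī = 46 656 000 mm⁴.
Top flange: 210 × 24, A = 5 040 mm², y = 396 mm, Ī = 241 920 mm⁴.
Hole (subtracted): ⌀12, A = 113.1 mm², y = 12 mm, Ī = 1 018 mm⁴.
Centroid: ȳ = ΣA·y / ΣA = 205.5 mm.
Transfer each piece to the centroidal x-axis using Ī + A·d² with d = y − 205.5:
  bottom flange: d = -193.5 mm → contributes +188 989 680 mm⁴
  web: d = -1.52 mm → contributes +46 665 980 mm⁴
  top flange: d = 190.5 mm → contributes +183 106 566 mm⁴
  hole: d = -193.5 mm → contributes −4 236 508 mm⁴
Total I = 414 525 718 mm⁴.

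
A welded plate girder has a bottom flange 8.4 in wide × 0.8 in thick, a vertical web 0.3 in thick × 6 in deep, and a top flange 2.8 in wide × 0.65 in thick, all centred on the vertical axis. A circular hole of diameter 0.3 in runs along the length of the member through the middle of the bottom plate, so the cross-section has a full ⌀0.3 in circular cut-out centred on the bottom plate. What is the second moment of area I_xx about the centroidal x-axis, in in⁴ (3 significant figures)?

Decompose the section into non-overlapping parts with the origin at the bottom-left of its bounding rectangle.
Bottom plate: 8.4 × 0.8, A = 6.72 in², y = 0.4 in, Ī = 0.3584 in⁴.
Web plate: 0.3 × 6, A = 1.8 in², y = 3.8 in, Ī = 5.4 in⁴.
Top plate: 2.8 × 0.65, A = 1.82 in², y = 7.125 in, Ī = 0.064079 in⁴.
Hole (subtracted): ⌀0.3, A = 0.070686 in², y = 0.4 in, Ī = 0.00039761 in⁴.
Centroid: ȳ = ΣA·y / ΣA = 2.1878 in.
Transfer each piece to the centroidal x-axis using Ī + A·d² with d = y − 2.1878:
  bottom plate: d = -1.7878 in → contributes +21.837 in⁴
  web plate: d = 1.6122 in → contributes +10.079 in⁴
  top plate: d = 4.9372 in → contributes +44.428 in⁴
  hole: d = -1.7878 in → contributes −0.22633 in⁴
Total I = 76.118 in⁴.

I_xx ≈ 76.1 in⁴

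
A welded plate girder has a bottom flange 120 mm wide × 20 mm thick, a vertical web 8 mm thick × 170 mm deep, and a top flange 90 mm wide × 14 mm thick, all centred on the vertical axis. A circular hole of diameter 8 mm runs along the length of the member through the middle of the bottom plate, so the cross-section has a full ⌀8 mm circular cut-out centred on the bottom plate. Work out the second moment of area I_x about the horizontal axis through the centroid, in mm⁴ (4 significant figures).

Treat the section as a set of non-overlapping primitives; coordinates are from the bounding-box lower-left.
Bottom plate: 120 × 20, A = 2 400 mm², y = 10 mm, Ī = 80 000 mm⁴.
Web plate: 8 × 170, A = 1 360 mm², y = 105 mm, Ī = 3 275 333 mm⁴.
Top plate: 90 × 14, A = 1 260 mm², y = 197 mm, Ī = 20 580 mm⁴.
Hole (subtracted): ⌀8, A = 50.2655 mm², y = 10 mm, Ī = 201.062 mm⁴.
Centroid: ȳ = ΣA·y / ΣA = 83.4083 mm.
Transfer each piece to the horizontal axis through the centroid using Ī + A·d² with d = y − 83.4083:
  bottom plate: d = -73.4083 mm → contributes +13 013 085 mm⁴
  web plate: d = 21.5917 mm → contributes +3 909 365 mm⁴
  top plate: d = 113.592 mm → contributes +16 278 440 mm⁴
  hole: d = -73.4083 mm → contributes −271 071 mm⁴
Total I = 32 929 819 mm⁴.

I_x ≈ 3.293 × 10⁷ mm⁴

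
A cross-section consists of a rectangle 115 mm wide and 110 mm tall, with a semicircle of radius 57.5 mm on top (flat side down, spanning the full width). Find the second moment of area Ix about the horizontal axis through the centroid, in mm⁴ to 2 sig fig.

Break the section into simple shapes (no overlaps), measuring from the bottom-left corner of the bounding box.
Rectangular body: 115 × 110, A = 12 650 mm², y = 55 mm, Ī = 12 755 417 mm⁴.
Semicircular cap: semicircle r = 57.5, A = 5 193 mm², y = 134.4 mm, Ī = 1 199 785 mm⁴.
Centroid: ȳ = ΣA·y / ΣA = 78.11 mm.
Transfer each piece to the horizontal axis through the centroid using Ī + A·d² with d = y − 78.11:
  rectangular body: d = -23.11 mm → contributes +19 511 988 mm⁴
  semicircular cap: d = 56.29 mm → contributes +17 657 188 mm⁴
Total I = 37 169 176 mm⁴.

Ix ≈ 3.7 × 10⁷ mm⁴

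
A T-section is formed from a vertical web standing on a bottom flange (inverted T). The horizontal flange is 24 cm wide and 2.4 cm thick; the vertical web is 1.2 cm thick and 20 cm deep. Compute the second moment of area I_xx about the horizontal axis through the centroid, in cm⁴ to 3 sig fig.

Break the section into simple shapes (no overlaps), measuring from the bottom-left corner of the bounding box.
Flange: 24 × 2.4, A = 57.6 cm², y = 1.2 cm, Ī = 27.648 cm⁴.
Web: 1.2 × 20, A = 24 cm², y = 12.4 cm, Ī = 800 cm⁴.
Centroid: ȳ = ΣA·y / ΣA = 4.4941 cm.
Transfer each piece to the horizontal axis through the centroid using Ī + A·d² with d = y − 4.4941:
  flange: d = -3.2941 cm → contributes +652.68 cm⁴
  web: d = 7.9059 cm → contributes +2300.1 cm⁴
Total I = 2952.7 cm⁴.

I_xx ≈ 2950 cm⁴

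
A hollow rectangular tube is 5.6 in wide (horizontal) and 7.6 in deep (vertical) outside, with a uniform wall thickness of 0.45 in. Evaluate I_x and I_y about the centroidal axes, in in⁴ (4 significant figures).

Break the section into simple shapes (no overlaps), measuring from the bottom-left corner of the bounding box.
Outer rectangle: 5.6 × 7.6, A = 42.56 in², y = 3.8 in, Ī = 204.855 in⁴.
Inner void (subtracted): 4.7 × 6.7, A = 31.49 in², y = 3.8 in, Ī = 117.799 in⁴.
By symmetry the centroid is at mid-height, ȳ = 3.8 in.
All pieces are centred on the centroidal x-axis, so I = ΣĪ (holes subtracted) = 87.0566 in⁴.
Repeating about the centroidal y-axis gives I_y = 53.2556 in⁴.

I_x ≈ 87.06 in⁴, I_y ≈ 53.26 in⁴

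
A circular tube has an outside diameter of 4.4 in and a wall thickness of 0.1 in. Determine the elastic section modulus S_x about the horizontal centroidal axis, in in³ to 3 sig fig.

Decompose the section into non-overlapping parts with the origin at the bottom-left of its bounding rectangle.
Outer circle: ⌀4.4, A = 15.205 in², y = 2.2 in, Ī = 18.398 in⁴.
Bore (subtracted): ⌀4.2, A = 13.854 in², y = 2.2 in, Ī = 15.275 in⁴.
By symmetry the centroid is at mid-height, ȳ = 2.2 in.
All pieces are centred on the horizontal centroidal axis, so I = ΣĪ (holes subtracted) = 3.1239 in⁴.
Extreme fibre distance c = 2.2 in; S = I/c = 1.42 in³.

S_x ≈ 1.42 in³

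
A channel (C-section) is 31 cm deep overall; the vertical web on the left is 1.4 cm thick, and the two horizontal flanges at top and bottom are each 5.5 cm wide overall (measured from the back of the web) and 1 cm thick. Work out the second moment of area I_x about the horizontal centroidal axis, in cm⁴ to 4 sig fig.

I_x ≈ 5321 cm⁴

Split into non-overlapping primitives; take the origin at the lower-left of the bounding box.
Web: 1.4 × 31, A = 43.4 cm², y = 15.5 cm, Ī = 3475.62 cm⁴.
Top flange (beyond web): 4.1 × 1, A = 4.1 cm², y = 30.5 cm, Ī = 0.341667 cm⁴.
Bottom flange (beyond web): 4.1 × 1, A = 4.1 cm², y = 0.5 cm, Ī = 0.341667 cm⁴.
By symmetry the centroid is at mid-height, ȳ = 15.5 cm.
Transfer each piece to the horizontal centroidal axis using Ī + A·d² with d = y − 15.5:
  web: d = 0 cm → contributes +3475.62 cm⁴
  top flange (beyond web): d = 15 cm → contributes +922.842 cm⁴
  bottom flange (beyond web): d = -15 cm → contributes +922.842 cm⁴
Total I = 5321.3 cm⁴.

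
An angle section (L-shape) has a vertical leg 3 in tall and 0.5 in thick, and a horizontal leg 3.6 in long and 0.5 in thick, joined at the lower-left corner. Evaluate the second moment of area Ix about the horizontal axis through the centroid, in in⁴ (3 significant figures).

Break the section into simple shapes (no overlaps), measuring from the bottom-left corner of the bounding box.
Vertical leg: 0.5 × 3, A = 1.5 in², y = 1.5 in, Ī = 1.125 in⁴.
Horizontal leg (remainder): 3.1 × 0.5, A = 1.55 in², y = 0.25 in, Ī = 0.032292 in⁴.
Centroid: ȳ = ΣA·y / ΣA = 0.86475 in.
Transfer each piece to the horizontal axis through the centroid using Ī + A·d² with d = y − 0.86475:
  vertical leg: d = 0.63525 in → contributes +1.7303 in⁴
  horizontal leg (remainder): d = -0.61475 in → contributes +0.61807 in⁴
Total I = 2.3484 in⁴.

Ix ≈ 2.35 in⁴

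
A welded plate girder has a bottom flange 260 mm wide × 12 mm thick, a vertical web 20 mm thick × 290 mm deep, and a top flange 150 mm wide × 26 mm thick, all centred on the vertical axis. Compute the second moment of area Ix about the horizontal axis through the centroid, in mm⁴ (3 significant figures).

Decompose the section into non-overlapping parts with the origin at the bottom-left of its bounding rectangle.
Bottom plate: 260 × 12, A = 3 120 mm², y = 6 mm, Ī = 37 440 mm⁴.
Web plate: 20 × 290, A = 5 800 mm², y = 157 mm, Ī = 40 648 333 mm⁴.
Top plate: 150 × 26, A = 3 900 mm², y = 315 mm, Ī = 219 700 mm⁴.
Centroid: ȳ = ΣA·y / ΣA = 168.32 mm.
Transfer each piece to the horizontal axis through the centroid using Ī + A·d² with d = y − 168.32:
  bottom plate: d = -162.32 mm → contributes +82 239 171 mm⁴
  web plate: d = -11.317 mm → contributes +41 391 125 mm⁴
  top plate: d = 146.68 mm → contributes +84 132 071 mm⁴
Total I = 207 762 368 mm⁴.

Ix ≈ 2.08 × 10⁸ mm⁴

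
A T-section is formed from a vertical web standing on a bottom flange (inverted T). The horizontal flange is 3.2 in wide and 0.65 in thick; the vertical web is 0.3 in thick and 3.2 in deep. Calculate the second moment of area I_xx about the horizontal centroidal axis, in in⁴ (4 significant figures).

I_xx ≈ 3.326 in⁴

Break the section into simple shapes (no overlaps), measuring from the bottom-left corner of the bounding box.
Flange: 3.2 × 0.65, A = 2.08 in², y = 0.325 in, Ī = 0.0732333 in⁴.
Web: 0.3 × 3.2, A = 0.96 in², y = 2.25 in, Ī = 0.8192 in⁴.
Centroid: ȳ = ΣA·y / ΣA = 0.932895 in.
Transfer each piece to the horizontal centroidal axis using Ī + A·d² with d = y − 0.932895:
  flange: d = -0.607895 in → contributes +0.841868 in⁴
  web: d = 1.31711 in → contributes +2.48458 in⁴
Total I = 3.32644 in⁴.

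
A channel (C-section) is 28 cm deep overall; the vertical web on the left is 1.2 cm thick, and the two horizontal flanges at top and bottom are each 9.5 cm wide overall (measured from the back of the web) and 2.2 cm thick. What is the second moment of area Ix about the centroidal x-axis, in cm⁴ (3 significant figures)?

Break the section into simple shapes (no overlaps), measuring from the bottom-left corner of the bounding box.
Web: 1.2 × 28, A = 33.6 cm², y = 14 cm, Ī = 2195.2 cm⁴.
Top flange (beyond web): 8.3 × 2.2, A = 18.26 cm², y = 26.9 cm, Ī = 7.3649 cm⁴.
Bottom flange (beyond web): 8.3 × 2.2, A = 18.26 cm², y = 1.1 cm, Ī = 7.3649 cm⁴.
By symmetry the centroid is at mid-height, ȳ = 14 cm.
Transfer each piece to the centroidal x-axis using Ī + A·d² with d = y − 14:
  web: d = 0 cm → contributes +2195.2 cm⁴
  top flange (beyond web): d = 12.9 cm → contributes +3 046 cm⁴
  bottom flange (beyond web): d = -12.9 cm → contributes +3 046 cm⁴
Total I = 8287.2 cm⁴.

Ix ≈ 8290 cm⁴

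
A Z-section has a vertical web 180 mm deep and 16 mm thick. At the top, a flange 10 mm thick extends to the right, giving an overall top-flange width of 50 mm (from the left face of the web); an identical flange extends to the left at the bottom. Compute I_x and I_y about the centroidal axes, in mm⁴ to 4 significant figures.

I_x ≈ 1.269 × 10⁷ mm⁴, I_y ≈ 5.519 × 10⁵ mm⁴

Decompose the section into non-overlapping parts with the origin at the bottom-left of its bounding rectangle.
Web: 16 × 180, A = 2 880 mm², y = 90 mm, Ī = 7 776 000 mm⁴.
Top flange (beyond web): 34 × 10, A = 340 mm², y = 175 mm, Ī = 2833.33 mm⁴.
Bottom flange (beyond web): 34 × 10, A = 340 mm², y = 5 mm, Ī = 2833.33 mm⁴.
Centroid: ȳ = ΣA·y / ΣA = 90 mm.
Transfer each piece to the centroidal x-axis using Ī + A·d² with d = y − 90:
  web: d = 0 mm → contributes +7 776 000 mm⁴
  top flange (beyond web): d = 85 mm → contributes +2 459 333 mm⁴
  bottom flange (beyond web): d = -85 mm → contributes +2 459 333 mm⁴
Total I = 12 694 667 mm⁴.
For the y-axis: x̄ = 42 mm.
Repeating about the centroidal y-axis gives I_y = 551 947 mm⁴.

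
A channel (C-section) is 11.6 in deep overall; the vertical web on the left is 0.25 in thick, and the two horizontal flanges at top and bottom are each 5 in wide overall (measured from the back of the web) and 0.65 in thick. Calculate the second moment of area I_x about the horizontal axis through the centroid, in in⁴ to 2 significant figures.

I_x ≈ 220 in⁴

Split into non-overlapping primitives; take the origin at the lower-left of the bounding box.
Web: 0.25 × 11.6, A = 2.9 in², y = 5.8 in, Ī = 32.52 in⁴.
Top flange (beyond web): 4.75 × 0.65, A = 3.088 in², y = 11.28 in, Ī = 0.1087 in⁴.
Bottom flange (beyond web): 4.75 × 0.65, A = 3.088 in², y = 0.325 in, Ī = 0.1087 in⁴.
By symmetry the centroid is at mid-height, ȳ = 5.8 in.
Transfer each piece to the horizontal axis through the centroid using Ī + A·d² with d = y − 5.8:
  web: d = 0 in → contributes +32.52 in⁴
  top flange (beyond web): d = 5.475 in → contributes +92.66 in⁴
  bottom flange (beyond web): d = -5.475 in → contributes +92.66 in⁴
Total I = 217.8 in⁴.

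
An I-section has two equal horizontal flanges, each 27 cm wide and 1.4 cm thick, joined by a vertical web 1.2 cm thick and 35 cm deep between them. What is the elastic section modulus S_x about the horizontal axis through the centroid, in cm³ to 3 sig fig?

Split into non-overlapping primitives; take the origin at the lower-left of the bounding box.
Bottom flange: 27 × 1.4, A = 37.8 cm², y = 0.7 cm, Ī = 6.174 cm⁴.
Web: 1.2 × 35, A = 42 cm², y = 18.9 cm, Ī = 4287.5 cm⁴.
Top flange: 27 × 1.4, A = 37.8 cm², y = 37.1 cm, Ī = 6.174 cm⁴.
By symmetry the centroid is at mid-height, ȳ = 18.9 cm.
Transfer each piece to the horizontal axis through the centroid using Ī + A·d² with d = y − 18.9:
  bottom flange: d = -18.2 cm → contributes +12 527 cm⁴
  web: d = 0 cm → contributes +4287.5 cm⁴
  top flange: d = 18.2 cm → contributes +12 527 cm⁴
Total I = 29 342 cm⁴.
Extreme fibre distance c = 18.9 cm; S = I/c = 1552.5 cm³.

S_x ≈ 1550 cm³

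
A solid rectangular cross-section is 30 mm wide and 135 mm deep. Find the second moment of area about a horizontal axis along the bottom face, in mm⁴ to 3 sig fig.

The section: 30 × 135, A = 4 050 mm², y = 67.5 mm, Ī = 6 150 938 mm⁴.
Transfer it to a horizontal axis along the bottom face using Ī + A·d² with d = y − 0:
  the section: d = 67.5 mm → contributes +24 603 750 mm⁴
Total I = 24 603 750 mm⁴.

I_base ≈ 2.46 × 10⁷ mm⁴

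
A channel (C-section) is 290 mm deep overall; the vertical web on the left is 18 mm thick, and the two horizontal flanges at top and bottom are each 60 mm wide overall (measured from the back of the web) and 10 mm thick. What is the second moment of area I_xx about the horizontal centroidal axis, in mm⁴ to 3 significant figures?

I_xx ≈ 5.31 × 10⁷ mm⁴

Break the section into simple shapes (no overlaps), measuring from the bottom-left corner of the bounding box.
Web: 18 × 290, A = 5 220 mm², y = 145 mm, Ī = 36 583 500 mm⁴.
Top flange (beyond web): 42 × 10, A = 420 mm², y = 285 mm, Ī = 3 500 mm⁴.
Bottom flange (beyond web): 42 × 10, A = 420 mm², y = 5 mm, Ī = 3 500 mm⁴.
By symmetry the centroid is at mid-height, ȳ = 145 mm.
Transfer each piece to the horizontal centroidal axis using Ī + A·d² with d = y − 145:
  web: d = 0 mm → contributes +36 583 500 mm⁴
  top flange (beyond web): d = 140 mm → contributes +8 235 500 mm⁴
  bottom flange (beyond web): d = -140 mm → contributes +8 235 500 mm⁴
Total I = 53 054 500 mm⁴.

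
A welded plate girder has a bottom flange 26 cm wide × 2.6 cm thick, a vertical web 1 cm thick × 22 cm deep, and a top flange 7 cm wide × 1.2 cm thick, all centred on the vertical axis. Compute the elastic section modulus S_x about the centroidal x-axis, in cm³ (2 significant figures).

S_x ≈ 340 cm³

Treat the section as a set of non-overlapping primitives; coordinates are from the bounding-box lower-left.
Bottom plate: 26 × 2.6, A = 67.6 cm², y = 1.3 cm, Ī = 38.08 cm⁴.
Web plate: 1 × 22, A = 22 cm², y = 13.6 cm, Ī = 887.3 cm⁴.
Top plate: 7 × 1.2, A = 8.4 cm², y = 25.2 cm, Ī = 1.008 cm⁴.
Centroid: ȳ = ΣA·y / ΣA = 6.11 cm.
Transfer each piece to the centroidal x-axis using Ī + A·d² with d = y − 6.11:
  bottom plate: d = -4.81 cm → contributes +1 602 cm⁴
  web plate: d = 7.49 cm → contributes +2 122 cm⁴
  top plate: d = 19.09 cm → contributes +3 062 cm⁴
Total I = 6 786 cm⁴.
Extreme fibre distance c = 19.69 cm; S = I/c = 344.6 cm³.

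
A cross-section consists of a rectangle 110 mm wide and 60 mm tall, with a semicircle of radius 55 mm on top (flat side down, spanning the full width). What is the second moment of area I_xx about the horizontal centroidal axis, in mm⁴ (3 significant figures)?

Break the section into simple shapes (no overlaps), measuring from the bottom-left corner of the bounding box.
Rectangular body: 110 × 60, A = 6 600 mm², y = 30 mm, Ī = 1 980 000 mm⁴.
Semicircular cap: semicircle r = 55, A = 4751.7 mm², y = 83.343 mm, Ī = 1 004 345 mm⁴.
Centroid: ȳ = ΣA·y / ΣA = 52.329 mm.
Transfer each piece to the horizontal centroidal axis using Ī + A·d² with d = y − 52.329:
  rectangular body: d = -22.329 mm → contributes +5 270 532 mm⁴
  semicircular cap: d = 31.014 mm → contributes +5 574 857 mm⁴
Total I = 10 845 389 mm⁴.

I_xx ≈ 1.08 × 10⁷ mm⁴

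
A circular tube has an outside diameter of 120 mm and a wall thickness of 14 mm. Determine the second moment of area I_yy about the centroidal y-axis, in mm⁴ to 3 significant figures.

I_yy ≈ 6.66 × 10⁶ mm⁴

Treat the section as a set of non-overlapping primitives; coordinates are from the bounding-box lower-left.
Outer circle: ⌀120, A = 11 310 mm², x = 60 mm, Ī = 10 178 760 mm⁴.
Bore (subtracted): ⌀92, A = 6647.6 mm², x = 60 mm, Ī = 3 516 586 mm⁴.
By symmetry the centroid is at mid-width, x̄ = 60 mm.
All pieces are centred on the centroidal y-axis, so I = ΣĪ (holes subtracted) = 6 662 174 mm⁴.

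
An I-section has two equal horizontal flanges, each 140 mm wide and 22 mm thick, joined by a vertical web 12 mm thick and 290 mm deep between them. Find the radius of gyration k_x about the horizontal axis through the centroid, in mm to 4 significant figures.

Split into non-overlapping primitives; take the origin at the lower-left of the bounding box.
Bottom flange: 140 × 22, A = 3 080 mm², y = 11 mm, Ī = 124 227 mm⁴.
Web: 12 × 290, A = 3 480 mm², y = 167 mm, Ī = 24 389 000 mm⁴.
Top flange: 140 × 22, A = 3 080 mm², y = 323 mm, Ī = 124 227 mm⁴.
By symmetry the centroid is at mid-height, ȳ = 167 mm.
Transfer each piece to the horizontal axis through the centroid using Ī + A·d² with d = y − 167:
  bottom flange: d = -156 mm → contributes +75 079 107 mm⁴
  web: d = 0 mm → contributes +24 389 000 mm⁴
  top flange: d = 156 mm → contributes +75 079 107 mm⁴
Total I = 174 547 213 mm⁴.
Radius of gyration: k = √(I/A) = √(174 547 213 / 9 640) = 134.561 mm.

k_x ≈ 134.6 mm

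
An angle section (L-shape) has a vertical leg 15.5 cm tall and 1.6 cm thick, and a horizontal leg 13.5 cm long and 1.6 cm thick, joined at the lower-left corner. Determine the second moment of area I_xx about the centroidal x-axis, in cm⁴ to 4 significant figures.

Treat the section as a set of non-overlapping primitives; coordinates are from the bounding-box lower-left.
Vertical leg: 1.6 × 15.5, A = 24.8 cm², y = 7.75 cm, Ī = 496.517 cm⁴.
Horizontal leg (remainder): 11.9 × 1.6, A = 19.04 cm², y = 0.8 cm, Ī = 4.06187 cm⁴.
Centroid: ȳ = ΣA·y / ΣA = 4.73157 cm.
Transfer each piece to the centroidal x-axis using Ī + A·d² with d = y − 4.73157:
  vertical leg: d = 3.01843 cm → contributes +722.468 cm⁴
  horizontal leg (remainder): d = -3.93157 cm → contributes +298.368 cm⁴
Total I = 1020.84 cm⁴.

I_xx ≈ 1021 cm⁴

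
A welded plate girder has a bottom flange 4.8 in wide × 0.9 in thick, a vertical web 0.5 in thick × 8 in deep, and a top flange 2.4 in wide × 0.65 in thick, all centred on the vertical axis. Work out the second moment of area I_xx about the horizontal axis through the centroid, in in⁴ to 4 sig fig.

I_xx ≈ 120.7 in⁴

Treat the section as a set of non-overlapping primitives; coordinates are from the bounding-box lower-left.
Bottom plate: 4.8 × 0.9, A = 4.32 in², y = 0.45 in, Ī = 0.2916 in⁴.
Web plate: 0.5 × 8, A = 4 in², y = 4.9 in, Ī = 21.3333 in⁴.
Top plate: 2.4 × 0.65, A = 1.56 in², y = 9.225 in, Ī = 0.054925 in⁴.
Centroid: ȳ = ΣA·y / ΣA = 3.63715 in.
Transfer each piece to the horizontal axis through the centroid using Ī + A·d² with d = y − 3.63715:
  bottom plate: d = -3.18715 in → contributes +44.1737 in⁴
  web plate: d = 1.26285 in → contributes +27.7125 in⁴
  top plate: d = 5.58785 in → contributes +48.7645 in⁴
Total I = 120.651 in⁴.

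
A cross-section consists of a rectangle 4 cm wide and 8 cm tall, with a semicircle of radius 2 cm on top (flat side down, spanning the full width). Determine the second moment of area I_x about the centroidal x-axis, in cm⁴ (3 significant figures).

Split into non-overlapping primitives; take the origin at the lower-left of the bounding box.
Rectangular body: 4 × 8, A = 32 cm², y = 4 cm, Ī = 170.67 cm⁴.
Semicircular cap: semicircle r = 2, A = 6.2832 cm², y = 8.8488 cm, Ī = 1.7561 cm⁴.
Centroid: ȳ = ΣA·y / ΣA = 4.7958 cm.
Transfer each piece to the centroidal x-axis using Ī + A·d² with d = y − 4.7958:
  rectangular body: d = -0.79581 cm → contributes +190.93 cm⁴
  semicircular cap: d = 4.053 cm → contributes +104.97 cm⁴
Total I = 295.9 cm⁴.

I_x ≈ 296 cm⁴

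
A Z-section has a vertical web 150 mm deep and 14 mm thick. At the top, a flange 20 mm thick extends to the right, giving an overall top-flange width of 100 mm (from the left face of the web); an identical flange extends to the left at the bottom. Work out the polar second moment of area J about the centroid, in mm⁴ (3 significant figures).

Split into non-overlapping primitives; take the origin at the lower-left of the bounding box.
Web: 14 × 150, A = 2 100 mm², y = 75 mm, Ī = 3 937 500 mm⁴.
Top flange (beyond web): 86 × 20, A = 1 720 mm², y = 140 mm, Ī = 57 333 mm⁴.
Bottom flange (beyond web): 86 × 20, A = 1 720 mm², y = 10 mm, Ī = 57 333 mm⁴.
Centroid: ȳ = ΣA·y / ΣA = 75 mm.
Transfer each piece to the centroidal x-axis using Ī + A·d² with d = y − 75:
  web: d = 0 mm → contributes +3 937 500 mm⁴
  top flange (beyond web): d = 65 mm → contributes +7 324 333 mm⁴
  bottom flange (beyond web): d = -65 mm → contributes +7 324 333 mm⁴
Total I = 18 586 167 mm⁴.
For the y-axis: x̄ = 93 mm.
Repeating about the centroidal y-axis gives I_y = 10 754 487 mm⁴.
Polar second moment: J = I_x + I_y = 29 340 653 mm⁴.

J ≈ 2.93 × 10⁷ mm⁴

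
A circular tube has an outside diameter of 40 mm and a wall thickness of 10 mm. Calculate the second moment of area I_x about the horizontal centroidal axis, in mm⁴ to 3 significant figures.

I_x ≈ 1.18 × 10⁵ mm⁴

Break the section into simple shapes (no overlaps), measuring from the bottom-left corner of the bounding box.
Outer circle: ⌀40, A = 1256.6 mm², y = 20 mm, Ī = 125 664 mm⁴.
Bore (subtracted): ⌀20, A = 314.16 mm², y = 20 mm, Ī = 7 854 mm⁴.
By symmetry the centroid is at mid-height, ȳ = 20 mm.
All pieces are centred on the horizontal centroidal axis, so I = ΣĪ (holes subtracted) = 117 810 mm⁴.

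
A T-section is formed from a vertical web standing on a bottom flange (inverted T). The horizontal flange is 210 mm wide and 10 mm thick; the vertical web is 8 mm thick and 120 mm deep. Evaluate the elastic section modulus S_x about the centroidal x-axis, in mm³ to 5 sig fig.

Split into non-overlapping primitives; take the origin at the lower-left of the bounding box.
Flange: 210 × 10, A = 2 100 mm², y = 5 mm, Ī = 17 500 mm⁴.
Web: 8 × 120, A = 960 mm², y = 70 mm, Ī = 1 152 000 mm⁴.
Centroid: ȳ = ΣA·y / ΣA = 25.39216 mm.
Transfer each piece to the centroidal x-axis using Ī + A·d² with d = y − 25.39216:
  flange: d = -20.39216 mm → contributes +890764.1 mm⁴
  web: d = 44.60784 mm → contributes +3 062 265 mm⁴
Total I = 3 953 029 mm⁴.
Extreme fibre distance c = 104.6078 mm; S = I/c = 37789.03 mm³.

S_x ≈ 3.7789 × 10⁴ mm³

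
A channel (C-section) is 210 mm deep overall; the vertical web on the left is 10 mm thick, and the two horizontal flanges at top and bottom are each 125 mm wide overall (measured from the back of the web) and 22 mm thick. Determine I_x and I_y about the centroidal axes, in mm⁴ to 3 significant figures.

Split into non-overlapping primitives; take the origin at the lower-left of the bounding box.
Web: 10 × 210, A = 2 100 mm², y = 105 mm, Ī = 7 717 500 mm⁴.
Top flange (beyond web): 115 × 22, A = 2 530 mm², y = 199 mm, Ī = 102 043 mm⁴.
Bottom flange (beyond web): 115 × 22, A = 2 530 mm², y = 11 mm, Ī = 102 043 mm⁴.
By symmetry the centroid is at mid-height, ȳ = 105 mm.
Transfer each piece to the centroidal x-axis using Ī + A·d² with d = y − 105:
  web: d = 0 mm → contributes +7 717 500 mm⁴
  top flange (beyond web): d = 94 mm → contributes +22 457 123 mm⁴
  bottom flange (beyond web): d = -94 mm → contributes +22 457 123 mm⁴
Total I = 52 631 747 mm⁴.
For the y-axis: x̄ = 49.169 mm.
Repeating about the centroidal y-axis gives I_y = 11 391 222 mm⁴.

I_x ≈ 5.26 × 10⁷ mm⁴, I_y ≈ 1.14 × 10⁷ mm⁴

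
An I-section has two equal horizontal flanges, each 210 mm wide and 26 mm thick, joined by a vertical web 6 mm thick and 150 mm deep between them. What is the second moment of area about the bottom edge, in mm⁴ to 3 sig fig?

I_base ≈ 2.07 × 10⁸ mm⁴

Decompose the section into non-overlapping parts with the origin at the bottom-left of its bounding rectangle.
Bottom flange: 210 × 26, A = 5 460 mm², y = 13 mm, Ī = 307 580 mm⁴.
Web: 6 × 150, A = 900 mm², y = 101 mm, Ī = 1 687 500 mm⁴.
Top flange: 210 × 26, A = 5 460 mm², y = 189 mm, Ī = 307 580 mm⁴.
Transfer each piece to a horizontal axis along the bottom face using Ī + A·d² with d = y − 0:
  bottom flange: d = 13 mm → contributes +1 230 320 mm⁴
  web: d = 101 mm → contributes +10 868 400 mm⁴
  top flange: d = 189 mm → contributes +195 344 240 mm⁴
Total I = 207 442 960 mm⁴.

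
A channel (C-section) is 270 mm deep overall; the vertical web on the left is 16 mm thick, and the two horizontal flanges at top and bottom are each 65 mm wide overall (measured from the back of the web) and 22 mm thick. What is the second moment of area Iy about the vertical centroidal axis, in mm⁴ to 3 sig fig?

Treat the section as a set of non-overlapping primitives; coordinates are from the bounding-box lower-left.
Web: 16 × 270, A = 4 320 mm², x = 8 mm, Ī = 92 160 mm⁴.
Top flange (beyond web): 49 × 22, A = 1 078 mm², x = 40.5 mm, Ī = 215 690 mm⁴.
Bottom flange (beyond web): 49 × 22, A = 1 078 mm², x = 40.5 mm, Ī = 215 690 mm⁴.
Centroid: x̄ = ΣA·x / ΣA = 18.82 mm.
Transfer each piece to the vertical centroidal axis using Ī + A·d² with d = x − 18.82:
  web: d = -10.82 mm → contributes +597 908 mm⁴
  top flange (beyond web): d = 21.68 mm → contributes +722 376 mm⁴
  bottom flange (beyond web): d = 21.68 mm → contributes +722 376 mm⁴
Total I = 2 042 661 mm⁴.

Iy ≈ 2.04 × 10⁶ mm⁴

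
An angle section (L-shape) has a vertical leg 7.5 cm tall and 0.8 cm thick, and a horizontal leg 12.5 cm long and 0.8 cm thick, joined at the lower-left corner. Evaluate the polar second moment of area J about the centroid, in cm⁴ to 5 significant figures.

Treat the section as a set of non-overlapping primitives; coordinates are from the bounding-box lower-left.
Vertical leg: 0.8 × 7.5, A = 6 cm², y = 3.75 cm, Ī = 28.125 cm⁴.
Horizontal leg (remainder): 11.7 × 0.8, A = 9.36 cm², y = 0.4 cm, Ī = 0.4992 cm⁴.
Centroid: ȳ = ΣA·y / ΣA = 1.708594 cm.
Transfer each piece to the centroidal x-axis using Ī + A·d² with d = y − 1.708594:
  vertical leg: d = 2.041406 cm → contributes +53.12904 cm⁴
  horizontal leg (remainder): d = -1.308594 cm → contributes +16.52743 cm⁴
Total I = 69.65647 cm⁴.
For the y-axis: x̄ = 4.208594 cm.
Repeating about the centroidal y-axis gives I_y = 249.9165 cm⁴.
Polar second moment: J = I_x + I_y = 319.5729 cm⁴.

J ≈ 319.57 cm⁴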